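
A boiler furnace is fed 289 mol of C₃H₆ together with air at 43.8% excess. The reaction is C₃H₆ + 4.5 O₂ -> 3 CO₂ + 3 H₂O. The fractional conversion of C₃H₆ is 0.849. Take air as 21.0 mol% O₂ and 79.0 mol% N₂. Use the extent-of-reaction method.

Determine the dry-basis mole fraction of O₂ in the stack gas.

0.0893

Stoichiometric O₂ = 4.5 × 289 = 1300 mol; O₂ fed = 1300 × 1.438 = 1870 mol.
N₂ fed = 1870 × 79/21 = 7035 mol.
Fuel reacted = 0.849 × 289 → ξ = 245.4 mol.
Outlet (n = n₀ + ν ξ):
  C₃H₆: 289 − 1(245.4) = 43.64
  O₂: 1870 − 4.5(245.4) = 766
  N₂: 7035 (inert)
  CO₂: 0 + 3(245.4) = 736.1
  H₂O: 0 + 3(245.4) = 736.1
Dry total = 8581 mol; y_O₂ (dry) = 766 / 8581 = 0.08927.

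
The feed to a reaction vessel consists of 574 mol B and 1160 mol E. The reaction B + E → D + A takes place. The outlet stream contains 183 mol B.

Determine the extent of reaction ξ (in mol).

ξ = 391 mol

For B: n = n₀ − 1ξ → 183 = 574 − 1ξ, giving ξ = 391 mol.
Outlet amounts (n = n₀ + ν ξ):
  B: 574 − 1(391) = 183
  E: 1160 − 1(391) = 769
  D: 0 + 1(391) = 391
  A: 0 + 1(391) = 391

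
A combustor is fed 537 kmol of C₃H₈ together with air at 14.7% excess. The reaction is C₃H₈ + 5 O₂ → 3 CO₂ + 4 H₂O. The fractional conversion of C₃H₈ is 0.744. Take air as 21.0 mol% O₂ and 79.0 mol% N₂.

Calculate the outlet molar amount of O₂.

Stoichiometric O₂ = 5 × 537 = 2685 kmol; O₂ fed = 2685 × 1.147 = 3080 kmol.
N₂ fed = 3080 × 79/21 = 11590 kmol.
Fuel reacted = 0.744 × 537 → ξ = 399.5 kmol.
Outlet (n = n₀ + ν ξ):
  C₃H₈: 537 − 1(399.5) = 137.5
  O₂: 3080 − 5(399.5) = 1082
  N₂: 11590 (inert)
  CO₂: 0 + 3(399.5) = 1199
  H₂O: 0 + 4(399.5) = 1598

1080 kmol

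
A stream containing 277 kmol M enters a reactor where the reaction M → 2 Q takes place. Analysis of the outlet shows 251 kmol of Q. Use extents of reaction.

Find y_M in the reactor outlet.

0.376

For Q: n = n₀ + 2ξ → 251 = 0 + 2ξ, giving ξ = 125.5 kmol.
Outlet amounts (n = n₀ + ν ξ):
  M: 277 − 1(125.5) = 151.5
  Q: 0 + 2(125.5) = 251
Total out = 402.5 kmol; y_M = 151.5 / 402.5 = 0.3764.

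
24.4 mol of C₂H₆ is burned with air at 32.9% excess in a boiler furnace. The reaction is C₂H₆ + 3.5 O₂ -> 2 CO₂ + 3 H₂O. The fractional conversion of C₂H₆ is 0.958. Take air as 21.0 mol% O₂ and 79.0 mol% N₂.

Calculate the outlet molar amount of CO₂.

46.8 mol

Stoichiometric O₂ = 3.5 × 24.4 = 85.4 mol; O₂ fed = 85.4 × 1.329 = 113.5 mol.
N₂ fed = 113.5 × 79/21 = 427 mol.
Fuel reacted = 0.958 × 24.4 → ξ = 23.38 mol.
Outlet (n = n₀ + ν ξ):
  C₂H₆: 24.4 − 1(23.38) = 1.025
  O₂: 113.5 − 3.5(23.38) = 31.68
  N₂: 427 (inert)
  CO₂: 0 + 2(23.38) = 46.75
  H₂O: 0 + 3(23.38) = 70.13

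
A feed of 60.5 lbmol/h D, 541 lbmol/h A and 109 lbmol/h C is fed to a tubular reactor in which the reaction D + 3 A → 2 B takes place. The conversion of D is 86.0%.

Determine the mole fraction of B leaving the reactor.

0.172

D reacted = 0.86 × 60.5 = 52.03 lbmol/h; ν_D = −1, so ξ = 52.03/1 = 52.03 lbmol/h.
Outlet amounts (n = n₀ + ν ξ):
  D: 60.5 − 1(52.03) = 8.47
  A: 541 − 3(52.03) = 384.9
  B: 0 + 2(52.03) = 104.1
  C: 109 (inert)
Total out = 606.4 lbmol/h; y_B = 104.1 / 606.4 = 0.1716.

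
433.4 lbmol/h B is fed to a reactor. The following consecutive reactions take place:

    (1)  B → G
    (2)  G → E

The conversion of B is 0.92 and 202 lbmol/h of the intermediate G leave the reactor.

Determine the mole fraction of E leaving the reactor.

Conversion of B: B consumed = 1ξ₁ = 0.92 × 433.4 → ξ₁ = 398.7 lbmol/h.
G balance: n_G = 0 + 1ξ₁ − 1ξ₂ = 202 → ξ₂ = (1·398.7 − 202)/1 = 196.7 lbmol/h.
Outlet amounts (n = n₀ + Σ ν·ξ):
  B: 433.4 − 1(398.7) = 34.67
  G: 0 + 1(398.7) − 1(196.7) = 202
  E: 0 + 1(196.7) = 196.7
Total out = 433.4 lbmol/h; y_E = 196.7 / 433.4 = 0.4539.

0.454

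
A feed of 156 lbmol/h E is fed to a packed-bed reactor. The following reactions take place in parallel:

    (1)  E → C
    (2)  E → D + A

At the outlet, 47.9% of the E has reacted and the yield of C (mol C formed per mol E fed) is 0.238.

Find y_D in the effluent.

0.194

Yield of C: 1ξ₁ / 156 = 0.238 → ξ₁ = 37.13 lbmol/h.
Conversion of E: 1ξ₁ + 1ξ₂ = 0.479 × 156 = 74.72 → ξ₂ = 37.6 lbmol/h.
Outlet amounts (n = n₀ + Σ ν·ξ):
  E: 156 − 1(37.13) − 1(37.6) = 81.28
  C: 0 + 1(37.13) = 37.13
  D: 0 + 1(37.6) = 37.6
  A: 0 + 1(37.6) = 37.6
Total out = 193.6 lbmol/h; y_D = 37.6 / 193.6 = 0.1942.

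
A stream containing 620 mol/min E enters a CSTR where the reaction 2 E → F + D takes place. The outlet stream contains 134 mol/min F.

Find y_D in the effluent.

For F: n = n₀ + 1ξ → 134 = 0 + 1ξ, giving ξ = 134 mol/min.
Outlet amounts (n = n₀ + ν ξ):
  E: 620 − 2(134) = 352
  F: 0 + 1(134) = 134
  D: 0 + 1(134) = 134
Total out = 620 mol/min; y_D = 134 / 620 = 0.2161.

0.216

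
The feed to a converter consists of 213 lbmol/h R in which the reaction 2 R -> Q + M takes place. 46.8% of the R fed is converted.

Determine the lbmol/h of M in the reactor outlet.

49.8 lbmol/h

R reacted = 0.468 × 213 = 99.68 lbmol/h; ν_R = −2, so ξ = 99.68/2 = 49.84 lbmol/h.
Outlet amounts (n = n₀ + ν ξ):
  R: 213 − 2(49.84) = 113.3
  Q: 0 + 1(49.84) = 49.84
  M: 0 + 1(49.84) = 49.84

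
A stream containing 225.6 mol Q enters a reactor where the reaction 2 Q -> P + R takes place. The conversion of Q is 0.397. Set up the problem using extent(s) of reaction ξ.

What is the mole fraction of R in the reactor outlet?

Q reacted = 0.397 × 225.6 = 89.56 mol; ν_Q = −2, so ξ = 89.56/2 = 44.78 mol.
Outlet amounts (n = n₀ + ν ξ):
  Q: 225.6 − 2(44.78) = 136
  P: 0 + 1(44.78) = 44.78
  R: 0 + 1(44.78) = 44.78
Total out = 225.6 mol; y_R = 44.78 / 225.6 = 0.1985.

0.199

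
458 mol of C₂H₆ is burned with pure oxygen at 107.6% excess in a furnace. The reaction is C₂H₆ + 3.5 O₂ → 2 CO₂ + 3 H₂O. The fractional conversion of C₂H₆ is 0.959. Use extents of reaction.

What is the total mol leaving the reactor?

4010 mol

Stoichiometric O₂ = 3.5 × 458 = 1603 mol; O₂ fed = 1603 × 2.076 = 3328 mol.
Fuel reacted = 0.959 × 458 → ξ = 439.2 mol.
Outlet (n = n₀ + ν ξ):
  C₂H₆: 458 − 1(439.2) = 18.78
  O₂: 3328 − 3.5(439.2) = 1791
  CO₂: 0 + 2(439.2) = 878.4
  H₂O: 0 + 3(439.2) = 1318
Total out = 18.78 + 1791 + 878.4 + 1318 = 4005 mol.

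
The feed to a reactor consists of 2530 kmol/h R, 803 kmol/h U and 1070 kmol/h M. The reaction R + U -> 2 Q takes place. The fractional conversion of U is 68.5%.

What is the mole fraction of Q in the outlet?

0.25

U reacted = 0.685 × 803 = 550.1 kmol/h; ν_U = −1, so ξ = 550.1/1 = 550.1 kmol/h.
Outlet amounts (n = n₀ + ν ξ):
  R: 2530 − 1(550.1) = 1980
  U: 803 − 1(550.1) = 252.9
  Q: 0 + 2(550.1) = 1100
  M: 1070 (inert)
Total out = 4403 kmol/h; y_Q = 1100 / 4403 = 0.2499.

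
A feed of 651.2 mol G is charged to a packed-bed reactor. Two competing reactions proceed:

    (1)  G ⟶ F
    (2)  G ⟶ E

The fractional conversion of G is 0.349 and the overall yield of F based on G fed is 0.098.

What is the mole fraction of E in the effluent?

0.251

Yield of F: 1ξ₁ / 651.2 = 0.098 → ξ₁ = 63.82 mol.
Conversion of G: 1ξ₁ + 1ξ₂ = 0.349 × 651.2 = 227.3 → ξ₂ = 163.5 mol.
Outlet amounts (n = n₀ + Σ ν·ξ):
  G: 651.2 − 1(63.82) − 1(163.5) = 423.9
  F: 0 + 1(63.82) = 63.82
  E: 0 + 1(163.5) = 163.5
Total out = 651.2 mol; y_E = 163.5 / 651.2 = 0.251.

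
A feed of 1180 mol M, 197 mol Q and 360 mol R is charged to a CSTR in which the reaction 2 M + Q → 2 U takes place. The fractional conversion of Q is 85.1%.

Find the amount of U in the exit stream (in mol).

Q reacted = 0.851 × 197 = 167.6 mol; ν_Q = −1, so ξ = 167.6/1 = 167.6 mol.
Outlet amounts (n = n₀ + ν ξ):
  M: 1180 − 2(167.6) = 844.7
  Q: 197 − 1(167.6) = 29.35
  U: 0 + 2(167.6) = 335.3
  R: 360 (inert)

335 mol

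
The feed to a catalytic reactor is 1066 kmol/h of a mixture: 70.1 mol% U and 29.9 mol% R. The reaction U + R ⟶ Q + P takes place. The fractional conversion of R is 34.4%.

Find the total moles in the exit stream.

1070 kmol/h

R reacted = 0.344 × 318.7 = 109.6 kmol/h; ν_R = −1, so ξ = 109.6/1 = 109.6 kmol/h.
Outlet amounts (n = n₀ + ν ξ):
  U: 747.3 − 1(109.6) = 637.6
  R: 318.7 − 1(109.6) = 209.1
  Q: 0 + 1(109.6) = 109.6
  P: 0 + 1(109.6) = 109.6
Total out = 637.6 + 209.1 + 109.6 + 109.6 = 1066 kmol/h.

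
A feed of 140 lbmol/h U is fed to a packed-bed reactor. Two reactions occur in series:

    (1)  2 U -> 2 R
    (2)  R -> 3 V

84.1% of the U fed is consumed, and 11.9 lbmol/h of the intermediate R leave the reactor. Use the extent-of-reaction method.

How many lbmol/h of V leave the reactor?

318 lbmol/h

Conversion of U: U consumed = 2ξ₁ = 0.841 × 140 → ξ₁ = 58.87 lbmol/h.
R balance: n_R = 0 + 2ξ₁ − 1ξ₂ = 11.9 → ξ₂ = (2·58.87 − 11.9)/1 = 105.8 lbmol/h.
Outlet amounts (n = n₀ + Σ ν·ξ):
  U: 140 − 2(58.87) = 22.26
  R: 0 + 2(58.87) − 1(105.8) = 11.9
  V: 0 + 3(105.8) = 317.5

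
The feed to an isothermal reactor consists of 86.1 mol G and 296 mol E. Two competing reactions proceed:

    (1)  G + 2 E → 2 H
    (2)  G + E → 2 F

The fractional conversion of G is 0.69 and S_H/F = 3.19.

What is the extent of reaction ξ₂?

Conversion of G: G consumed = 0.69 × 86.1 = 59.41 mol = 1ξ₁ + 1ξ₂.
Selectivity: 2ξ₁ / (2ξ₂) = 3.19 → ξ₁ = 3.19 ξ₂.
Substitute: (1·3.19 + 1) ξ₂ = 59.41 → ξ₂ = 14.18 mol, ξ₁ = 45.23 mol.
Outlet amounts (n = n₀ + Σ ν·ξ):
  G: 86.1 − 1(45.23) − 1(14.18) = 26.69
  E: 296 − 2(45.23) − 1(14.18) = 191.4
  H: 0 + 2(45.23) = 90.46
  F: 0 + 2(14.18) = 28.36

ξ₂ = 14.2 mol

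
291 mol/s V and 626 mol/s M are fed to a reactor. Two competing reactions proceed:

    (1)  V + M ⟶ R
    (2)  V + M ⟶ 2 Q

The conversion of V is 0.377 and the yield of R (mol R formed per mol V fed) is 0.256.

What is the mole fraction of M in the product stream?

Yield of R: 1ξ₁ / 291 = 0.256 → ξ₁ = 74.5 mol/s.
Conversion of V: 1ξ₁ + 1ξ₂ = 0.377 × 291 = 109.7 → ξ₂ = 35.21 mol/s.
Outlet amounts (n = n₀ + Σ ν·ξ):
  V: 291 − 1(74.5) − 1(35.21) = 181.3
  M: 626 − 1(74.5) − 1(35.21) = 516.3
  R: 0 + 1(74.5) = 74.5
  Q: 0 + 2(35.21) = 70.42
Total out = 842.5 mol/s; y_M = 516.3 / 842.5 = 0.6128.

0.613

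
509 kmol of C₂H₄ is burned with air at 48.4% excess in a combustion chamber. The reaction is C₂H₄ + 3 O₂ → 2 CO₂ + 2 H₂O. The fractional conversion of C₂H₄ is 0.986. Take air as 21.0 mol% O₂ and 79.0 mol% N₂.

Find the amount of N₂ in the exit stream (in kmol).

Stoichiometric O₂ = 3 × 509 = 1527 kmol; O₂ fed = 1527 × 1.484 = 2266 kmol.
N₂ fed = 2266 × 79/21 = 8525 kmol.
Fuel reacted = 0.986 × 509 → ξ = 501.9 kmol.
Outlet (n = n₀ + ν ξ):
  C₂H₄: 509 − 1(501.9) = 7.126
  O₂: 2266 − 3(501.9) = 760.4
  N₂: 8525 (inert)
  CO₂: 0 + 2(501.9) = 1004
  H₂O: 0 + 2(501.9) = 1004

8520 kmol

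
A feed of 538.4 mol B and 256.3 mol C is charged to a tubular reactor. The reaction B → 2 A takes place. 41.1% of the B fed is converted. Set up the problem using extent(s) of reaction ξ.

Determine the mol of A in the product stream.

B reacted = 0.411 × 538.4 = 221.3 mol; ν_B = −1, so ξ = 221.3/1 = 221.3 mol.
Outlet amounts (n = n₀ + ν ξ):
  B: 538.4 − 1(221.3) = 317.1
  A: 0 + 2(221.3) = 442.6
  C: 256.3 (inert)

443 mol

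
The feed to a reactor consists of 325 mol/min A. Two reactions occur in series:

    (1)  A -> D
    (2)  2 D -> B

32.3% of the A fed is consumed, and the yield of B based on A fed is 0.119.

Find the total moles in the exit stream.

286 mol/min

Conversion of A: A consumed = 1ξ₁ = 0.323 × 325 → ξ₁ = 105 mol/min.
Yield of B: 1ξ₂ / 325 = 0.119 → ξ₂ = 38.67 mol/min.
Outlet amounts (n = n₀ + Σ ν·ξ):
  A: 325 − 1(105) = 220
  D: 0 + 1(105) − 2(38.67) = 27.63
  B: 0 + 1(38.67) = 38.67
Total out = 220 + 27.63 + 38.67 = 286.3 mol/min.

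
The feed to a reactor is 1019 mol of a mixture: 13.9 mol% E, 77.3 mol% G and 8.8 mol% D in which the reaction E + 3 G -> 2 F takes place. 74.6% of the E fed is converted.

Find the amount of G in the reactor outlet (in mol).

471 mol

E reacted = 0.746 × 141.6 = 105.7 mol; ν_E = −1, so ξ = 105.7/1 = 105.7 mol.
Outlet amounts (n = n₀ + ν ξ):
  E: 141.6 − 1(105.7) = 35.98
  G: 787.7 − 3(105.7) = 470.7
  F: 0 + 2(105.7) = 211.3
  D: 89.67 (inert)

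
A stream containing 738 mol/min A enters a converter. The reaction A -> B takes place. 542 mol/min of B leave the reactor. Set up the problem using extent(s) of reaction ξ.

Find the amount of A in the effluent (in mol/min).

196 mol/min

For B: n = n₀ + 1ξ → 542 = 0 + 1ξ, giving ξ = 542 mol/min.
Outlet amounts (n = n₀ + ν ξ):
  A: 738 − 1(542) = 196
  B: 0 + 1(542) = 542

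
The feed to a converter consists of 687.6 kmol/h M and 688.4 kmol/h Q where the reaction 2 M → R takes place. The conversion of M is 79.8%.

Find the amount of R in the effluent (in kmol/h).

274 kmol/h

M reacted = 0.798 × 687.6 = 548.7 kmol/h; ν_M = −2, so ξ = 548.7/2 = 274.4 kmol/h.
Outlet amounts (n = n₀ + ν ξ):
  M: 687.6 − 2(274.4) = 138.9
  R: 0 + 1(274.4) = 274.4
  Q: 688.4 (inert)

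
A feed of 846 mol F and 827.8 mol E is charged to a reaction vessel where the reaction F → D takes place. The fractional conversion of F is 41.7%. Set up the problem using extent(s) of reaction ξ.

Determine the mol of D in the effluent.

F reacted = 0.417 × 846 = 352.8 mol; ν_F = −1, so ξ = 352.8/1 = 352.8 mol.
Outlet amounts (n = n₀ + ν ξ):
  F: 846 − 1(352.8) = 493.2
  D: 0 + 1(352.8) = 352.8
  E: 827.8 (inert)

353 mol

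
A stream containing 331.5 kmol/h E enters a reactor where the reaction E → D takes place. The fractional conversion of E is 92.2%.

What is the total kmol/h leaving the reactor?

E reacted = 0.922 × 331.5 = 305.6 kmol/h; ν_E = −1, so ξ = 305.6/1 = 305.6 kmol/h.
Outlet amounts (n = n₀ + ν ξ):
  E: 331.5 − 1(305.6) = 25.86
  D: 0 + 1(305.6) = 305.6
Total out = 25.86 + 305.6 = 331.5 kmol/h.

332 kmol/h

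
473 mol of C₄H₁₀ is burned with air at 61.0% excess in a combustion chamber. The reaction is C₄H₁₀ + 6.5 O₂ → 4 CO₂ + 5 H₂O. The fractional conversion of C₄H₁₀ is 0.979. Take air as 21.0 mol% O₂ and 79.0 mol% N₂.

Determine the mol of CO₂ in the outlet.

1850 mol

Stoichiometric O₂ = 6.5 × 473 = 3074 mol; O₂ fed = 3074 × 1.610 = 4950 mol.
N₂ fed = 4950 × 79/21 = 18620 mol.
Fuel reacted = 0.979 × 473 → ξ = 463.1 mol.
Outlet (n = n₀ + ν ξ):
  C₄H₁₀: 473 − 1(463.1) = 9.933
  O₂: 4950 − 6.5(463.1) = 1940
  N₂: 18620 (inert)
  CO₂: 0 + 4(463.1) = 1852
  H₂O: 0 + 5(463.1) = 2315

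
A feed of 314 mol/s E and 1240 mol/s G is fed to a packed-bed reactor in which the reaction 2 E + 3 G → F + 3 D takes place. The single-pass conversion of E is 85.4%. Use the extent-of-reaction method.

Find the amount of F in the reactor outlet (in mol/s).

E reacted = 0.854 × 314 = 268.2 mol/s; ν_E = −2, so ξ = 268.2/2 = 134.1 mol/s.
Outlet amounts (n = n₀ + ν ξ):
  E: 314 − 2(134.1) = 45.84
  G: 1240 − 3(134.1) = 837.8
  F: 0 + 1(134.1) = 134.1
  D: 0 + 3(134.1) = 402.2

134 mol/s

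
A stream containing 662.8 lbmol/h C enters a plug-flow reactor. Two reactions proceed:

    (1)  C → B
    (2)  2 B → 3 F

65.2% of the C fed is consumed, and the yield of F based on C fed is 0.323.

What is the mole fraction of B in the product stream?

0.394

Conversion of C: C consumed = 1ξ₁ = 0.652 × 662.8 → ξ₁ = 432.1 lbmol/h.
Yield of F: 3ξ₂ / 662.8 = 0.323 → ξ₂ = 71.36 lbmol/h.
Outlet amounts (n = n₀ + Σ ν·ξ):
  C: 662.8 − 1(432.1) = 230.7
  B: 0 + 1(432.1) − 2(71.36) = 289.4
  F: 0 + 3(71.36) = 214.1
Total out = 734.2 lbmol/h; y_B = 289.4 / 734.2 = 0.3942.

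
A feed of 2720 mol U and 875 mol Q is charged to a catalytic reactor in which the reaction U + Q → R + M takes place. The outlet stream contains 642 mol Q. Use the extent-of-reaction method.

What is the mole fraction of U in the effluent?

0.692

For Q: n = n₀ − 1ξ → 642 = 875 − 1ξ, giving ξ = 233 mol.
Outlet amounts (n = n₀ + ν ξ):
  U: 2720 − 1(233) = 2487
  Q: 875 − 1(233) = 642
  R: 0 + 1(233) = 233
  M: 0 + 1(233) = 233
Total out = 3595 mol; y_U = 2487 / 3595 = 0.6918.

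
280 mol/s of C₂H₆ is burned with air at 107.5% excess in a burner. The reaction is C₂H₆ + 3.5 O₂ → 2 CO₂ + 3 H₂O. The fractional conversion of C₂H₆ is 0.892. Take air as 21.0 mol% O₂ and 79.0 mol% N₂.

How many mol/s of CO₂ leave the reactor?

Stoichiometric O₂ = 3.5 × 280 = 980 mol/s; O₂ fed = 980 × 2.075 = 2034 mol/s.
N₂ fed = 2034 × 79/21 = 7650 mol/s.
Fuel reacted = 0.892 × 280 → ξ = 249.8 mol/s.
Outlet (n = n₀ + ν ξ):
  C₂H₆: 280 − 1(249.8) = 30.24
  O₂: 2034 − 3.5(249.8) = 1159
  N₂: 7650 (inert)
  CO₂: 0 + 2(249.8) = 499.5
  H₂O: 0 + 3(249.8) = 749.3

500 mol/s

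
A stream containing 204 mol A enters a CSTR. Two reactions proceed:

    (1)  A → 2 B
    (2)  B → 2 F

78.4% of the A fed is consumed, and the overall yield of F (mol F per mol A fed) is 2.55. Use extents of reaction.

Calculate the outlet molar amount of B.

Conversion of A: A consumed = 1ξ₁ = 0.784 × 204 → ξ₁ = 159.9 mol.
Yield of F: 2ξ₂ / 204 = 2.55 → ξ₂ = 260.1 mol.
Outlet amounts (n = n₀ + Σ ν·ξ):
  A: 204 − 1(159.9) = 44.06
  B: 0 + 2(159.9) − 1(260.1) = 59.77
  F: 0 + 2(260.1) = 520.2

59.8 mol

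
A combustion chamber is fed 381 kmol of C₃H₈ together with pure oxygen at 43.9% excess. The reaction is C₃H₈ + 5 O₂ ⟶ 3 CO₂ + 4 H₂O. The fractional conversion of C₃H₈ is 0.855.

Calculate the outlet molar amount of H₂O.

1300 kmol

Stoichiometric O₂ = 5 × 381 = 1905 kmol; O₂ fed = 1905 × 1.439 = 2741 kmol.
Fuel reacted = 0.855 × 381 → ξ = 325.8 kmol.
Outlet (n = n₀ + ν ξ):
  C₃H₈: 381 − 1(325.8) = 55.25
  O₂: 2741 − 5(325.8) = 1113
  CO₂: 0 + 3(325.8) = 977.3
  H₂O: 0 + 4(325.8) = 1303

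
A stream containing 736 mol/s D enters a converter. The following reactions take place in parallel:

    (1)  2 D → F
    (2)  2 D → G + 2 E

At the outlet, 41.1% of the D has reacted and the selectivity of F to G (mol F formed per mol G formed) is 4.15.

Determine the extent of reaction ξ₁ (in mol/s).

ξ₁ = 122 mol/s

Conversion of D: D consumed = 0.411 × 736 = 302.5 mol/s = 2ξ₁ + 2ξ₂.
Selectivity: 1ξ₁ / (1ξ₂) = 4.15 → ξ₁ = 4.15 ξ₂.
Substitute: (2·4.15 + 2) ξ₂ = 302.5 → ξ₂ = 29.37 mol/s, ξ₁ = 121.9 mol/s.
Outlet amounts (n = n₀ + Σ ν·ξ):
  D: 736 − 2(121.9) − 2(29.37) = 433.5
  F: 0 + 1(121.9) = 121.9
  G: 0 + 1(29.37) = 29.37
  E: 0 + 2(29.37) = 58.74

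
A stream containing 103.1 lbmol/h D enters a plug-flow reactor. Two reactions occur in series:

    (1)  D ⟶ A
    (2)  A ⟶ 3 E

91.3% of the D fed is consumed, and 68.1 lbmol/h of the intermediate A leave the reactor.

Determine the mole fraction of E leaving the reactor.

0.503

Conversion of D: D consumed = 1ξ₁ = 0.913 × 103.1 → ξ₁ = 94.13 lbmol/h.
A balance: n_A = 0 + 1ξ₁ − 1ξ₂ = 68.1 → ξ₂ = (1·94.13 − 68.1)/1 = 26.03 lbmol/h.
Outlet amounts (n = n₀ + Σ ν·ξ):
  D: 103.1 − 1(94.13) = 8.97
  A: 0 + 1(94.13) − 1(26.03) = 68.1
  E: 0 + 3(26.03) = 78.09
Total out = 155.2 lbmol/h; y_E = 78.09 / 155.2 = 0.5033.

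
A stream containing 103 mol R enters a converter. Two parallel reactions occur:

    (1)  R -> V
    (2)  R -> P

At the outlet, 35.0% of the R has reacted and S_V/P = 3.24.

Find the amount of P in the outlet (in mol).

Conversion of R: R consumed = 0.35 × 103 = 36.05 mol = 1ξ₁ + 1ξ₂.
Selectivity: 1ξ₁ / (1ξ₂) = 3.24 → ξ₁ = 3.24 ξ₂.
Substitute: (1·3.24 + 1) ξ₂ = 36.05 → ξ₂ = 8.502 mol, ξ₁ = 27.55 mol.
Outlet amounts (n = n₀ + Σ ν·ξ):
  R: 103 − 1(27.55) − 1(8.502) = 66.95
  V: 0 + 1(27.55) = 27.55
  P: 0 + 1(8.502) = 8.502

8.5 mol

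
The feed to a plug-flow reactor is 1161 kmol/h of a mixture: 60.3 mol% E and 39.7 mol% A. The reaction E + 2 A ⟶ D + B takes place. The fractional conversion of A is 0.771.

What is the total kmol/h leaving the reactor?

983 kmol/h

A reacted = 0.771 × 460.9 = 355.4 kmol/h; ν_A = −2, so ξ = 355.4/2 = 177.7 kmol/h.
Outlet amounts (n = n₀ + ν ξ):
  E: 700.1 − 1(177.7) = 522.4
  A: 460.9 − 2(177.7) = 105.5
  D: 0 + 1(177.7) = 177.7
  B: 0 + 1(177.7) = 177.7
Total out = 522.4 + 105.5 + 177.7 + 177.7 = 983.3 kmol/h.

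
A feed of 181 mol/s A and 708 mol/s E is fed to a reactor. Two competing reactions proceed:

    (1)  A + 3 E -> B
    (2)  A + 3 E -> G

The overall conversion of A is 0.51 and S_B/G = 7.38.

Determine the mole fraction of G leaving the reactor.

Conversion of A: A consumed = 0.51 × 181 = 92.31 mol/s = 1ξ₁ + 1ξ₂.
Selectivity: 1ξ₁ / (1ξ₂) = 7.38 → ξ₁ = 7.38 ξ₂.
Substitute: (1·7.38 + 1) ξ₂ = 92.31 → ξ₂ = 11.02 mol/s, ξ₁ = 81.29 mol/s.
Outlet amounts (n = n₀ + Σ ν·ξ):
  A: 181 − 1(81.29) − 1(11.02) = 88.69
  E: 708 − 3(81.29) − 3(11.02) = 431.1
  B: 0 + 1(81.29) = 81.29
  G: 0 + 1(11.02) = 11.02
Total out = 612.1 mol/s; y_G = 11.02 / 612.1 = 0.018.

0.018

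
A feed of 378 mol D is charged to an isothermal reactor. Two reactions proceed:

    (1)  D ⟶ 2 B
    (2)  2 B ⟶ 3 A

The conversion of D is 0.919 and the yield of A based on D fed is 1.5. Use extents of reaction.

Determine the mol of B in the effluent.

317 mol

Conversion of D: D consumed = 1ξ₁ = 0.919 × 378 → ξ₁ = 347.4 mol.
Yield of A: 3ξ₂ / 378 = 1.5 → ξ₂ = 189 mol.
Outlet amounts (n = n₀ + Σ ν·ξ):
  D: 378 − 1(347.4) = 30.62
  B: 0 + 2(347.4) − 2(189) = 316.8
  A: 0 + 3(189) = 567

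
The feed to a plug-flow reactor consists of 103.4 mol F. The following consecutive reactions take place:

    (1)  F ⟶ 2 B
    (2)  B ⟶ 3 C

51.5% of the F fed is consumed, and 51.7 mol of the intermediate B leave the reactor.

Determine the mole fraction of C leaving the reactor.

Conversion of F: F consumed = 1ξ₁ = 0.515 × 103.4 → ξ₁ = 53.25 mol.
B balance: n_B = 0 + 2ξ₁ − 1ξ₂ = 51.7 → ξ₂ = (2·53.25 − 51.7)/1 = 54.8 mol.
Outlet amounts (n = n₀ + Σ ν·ξ):
  F: 103.4 − 1(53.25) = 50.15
  B: 0 + 2(53.25) − 1(54.8) = 51.7
  C: 0 + 3(54.8) = 164.4
Total out = 266.3 mol; y_C = 164.4 / 266.3 = 0.6175.

0.617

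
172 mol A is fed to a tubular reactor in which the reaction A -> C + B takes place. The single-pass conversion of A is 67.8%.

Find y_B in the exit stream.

A reacted = 0.678 × 172 = 116.6 mol; ν_A = −1, so ξ = 116.6/1 = 116.6 mol.
Outlet amounts (n = n₀ + ν ξ):
  A: 172 − 1(116.6) = 55.38
  C: 0 + 1(116.6) = 116.6
  B: 0 + 1(116.6) = 116.6
Total out = 288.6 mol; y_B = 116.6 / 288.6 = 0.4041.

0.404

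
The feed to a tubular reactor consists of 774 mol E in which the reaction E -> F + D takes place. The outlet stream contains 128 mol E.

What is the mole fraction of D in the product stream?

For E: n = n₀ − 1ξ → 128 = 774 − 1ξ, giving ξ = 646 mol.
Outlet amounts (n = n₀ + ν ξ):
  E: 774 − 1(646) = 128
  F: 0 + 1(646) = 646
  D: 0 + 1(646) = 646
Total out = 1420 mol; y_D = 646 / 1420 = 0.4549.

0.455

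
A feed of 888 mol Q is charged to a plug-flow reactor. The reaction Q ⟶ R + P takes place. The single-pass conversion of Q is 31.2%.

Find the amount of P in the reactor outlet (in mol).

277 mol

Q reacted = 0.312 × 888 = 277.1 mol; ν_Q = −1, so ξ = 277.1/1 = 277.1 mol.
Outlet amounts (n = n₀ + ν ξ):
  Q: 888 − 1(277.1) = 610.9
  R: 0 + 1(277.1) = 277.1
  P: 0 + 1(277.1) = 277.1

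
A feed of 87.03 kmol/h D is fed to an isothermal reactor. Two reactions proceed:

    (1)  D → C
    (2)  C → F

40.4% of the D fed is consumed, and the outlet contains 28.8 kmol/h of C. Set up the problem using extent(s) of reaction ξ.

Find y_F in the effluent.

Conversion of D: D consumed = 1ξ₁ = 0.404 × 87.03 → ξ₁ = 35.16 kmol/h.
C balance: n_C = 0 + 1ξ₁ − 1ξ₂ = 28.8 → ξ₂ = (1·35.16 − 28.8)/1 = 6.36 kmol/h.
Outlet amounts (n = n₀ + Σ ν·ξ):
  D: 87.03 − 1(35.16) = 51.87
  C: 0 + 1(35.16) − 1(6.36) = 28.8
  F: 0 + 1(6.36) = 6.36
Total out = 87.03 kmol/h; y_F = 6.36 / 87.03 = 0.07308.

0.0731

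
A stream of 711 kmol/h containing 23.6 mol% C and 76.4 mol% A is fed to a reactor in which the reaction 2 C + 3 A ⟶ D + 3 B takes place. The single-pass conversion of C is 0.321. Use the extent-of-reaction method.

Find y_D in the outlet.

C reacted = 0.321 × 167.8 = 53.86 kmol/h; ν_C = −2, so ξ = 53.86/2 = 26.93 kmol/h.
Outlet amounts (n = n₀ + ν ξ):
  C: 167.8 − 2(26.93) = 113.9
  A: 543.2 − 3(26.93) = 462.4
  D: 0 + 1(26.93) = 26.93
  B: 0 + 3(26.93) = 80.79
Total out = 684.1 kmol/h; y_D = 26.93 / 684.1 = 0.03937.

0.0394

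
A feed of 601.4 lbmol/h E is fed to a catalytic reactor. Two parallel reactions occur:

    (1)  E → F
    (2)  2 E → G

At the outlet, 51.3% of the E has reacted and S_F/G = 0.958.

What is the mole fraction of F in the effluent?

0.201

Conversion of E: E consumed = 0.513 × 601.4 = 308.5 lbmol/h = 1ξ₁ + 2ξ₂.
Selectivity: 1ξ₁ / (1ξ₂) = 0.958 → ξ₁ = 0.958 ξ₂.
Substitute: (1·0.958 + 2) ξ₂ = 308.5 → ξ₂ = 104.3 lbmol/h, ξ₁ = 99.92 lbmol/h.
Outlet amounts (n = n₀ + Σ ν·ξ):
  E: 601.4 − 1(99.92) − 2(104.3) = 292.9
  F: 0 + 1(99.92) = 99.92
  G: 0 + 1(104.3) = 104.3
Total out = 497.1 lbmol/h; y_F = 99.92 / 497.1 = 0.201.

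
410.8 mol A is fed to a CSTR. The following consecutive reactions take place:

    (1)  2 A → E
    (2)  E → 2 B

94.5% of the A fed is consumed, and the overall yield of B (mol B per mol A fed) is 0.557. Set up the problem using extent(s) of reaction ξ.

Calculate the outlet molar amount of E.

Conversion of A: A consumed = 2ξ₁ = 0.945 × 410.8 → ξ₁ = 194.1 mol.
Yield of B: 2ξ₂ / 410.8 = 0.557 → ξ₂ = 114.4 mol.
Outlet amounts (n = n₀ + Σ ν·ξ):
  A: 410.8 − 2(194.1) = 22.59
  E: 0 + 1(194.1) − 1(114.4) = 79.7
  B: 0 + 2(114.4) = 228.8

79.7 mol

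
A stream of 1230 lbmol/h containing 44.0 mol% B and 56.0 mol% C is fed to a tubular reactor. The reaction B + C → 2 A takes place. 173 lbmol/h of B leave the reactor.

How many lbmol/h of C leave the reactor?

321 lbmol/h

For B: n = n₀ − 1ξ → 173 = 541.2 − 1ξ, giving ξ = 368.2 lbmol/h.
Outlet amounts (n = n₀ + ν ξ):
  B: 541.2 − 1(368.2) = 173
  C: 688.8 − 1(368.2) = 320.6
  A: 0 + 2(368.2) = 736.4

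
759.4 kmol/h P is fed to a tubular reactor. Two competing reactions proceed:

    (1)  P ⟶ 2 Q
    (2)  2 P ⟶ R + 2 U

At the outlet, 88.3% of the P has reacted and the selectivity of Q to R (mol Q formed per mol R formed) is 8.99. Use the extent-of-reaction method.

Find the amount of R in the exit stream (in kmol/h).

103 kmol/h

Conversion of P: P consumed = 0.883 × 759.4 = 670.6 kmol/h = 1ξ₁ + 2ξ₂.
Selectivity: 2ξ₁ / (1ξ₂) = 8.99 → ξ₁ = 4.495 ξ₂.
Substitute: (1·4.495 + 2) ξ₂ = 670.6 → ξ₂ = 103.2 kmol/h, ξ₁ = 464.1 kmol/h.
Outlet amounts (n = n₀ + Σ ν·ξ):
  P: 759.4 − 1(464.1) − 2(103.2) = 88.85
  Q: 0 + 2(464.1) = 928.1
  R: 0 + 1(103.2) = 103.2
  U: 0 + 2(103.2) = 206.5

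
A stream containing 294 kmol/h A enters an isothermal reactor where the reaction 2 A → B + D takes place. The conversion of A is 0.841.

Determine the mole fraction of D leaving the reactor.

0.42

A reacted = 0.841 × 294 = 247.3 kmol/h; ν_A = −2, so ξ = 247.3/2 = 123.6 kmol/h.
Outlet amounts (n = n₀ + ν ξ):
  A: 294 − 2(123.6) = 46.75
  B: 0 + 1(123.6) = 123.6
  D: 0 + 1(123.6) = 123.6
Total out = 294 kmol/h; y_D = 123.6 / 294 = 0.4205.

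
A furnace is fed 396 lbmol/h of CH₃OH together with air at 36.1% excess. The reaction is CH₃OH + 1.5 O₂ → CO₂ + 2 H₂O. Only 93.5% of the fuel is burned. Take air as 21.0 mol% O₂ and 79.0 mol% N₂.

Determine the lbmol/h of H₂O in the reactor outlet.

Stoichiometric O₂ = 1.5 × 396 = 594 lbmol/h; O₂ fed = 594 × 1.361 = 808.4 lbmol/h.
N₂ fed = 808.4 × 79/21 = 3041 lbmol/h.
Fuel reacted = 0.935 × 396 → ξ = 370.3 lbmol/h.
Outlet (n = n₀ + ν ξ):
  CH₃OH: 396 − 1(370.3) = 25.74
  O₂: 808.4 − 1.5(370.3) = 253
  N₂: 3041 (inert)
  CO₂: 0 + 1(370.3) = 370.3
  H₂O: 0 + 2(370.3) = 740.5

741 lbmol/h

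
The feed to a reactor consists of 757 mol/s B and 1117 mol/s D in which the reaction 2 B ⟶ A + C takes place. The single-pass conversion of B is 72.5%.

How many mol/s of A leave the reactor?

274 mol/s

B reacted = 0.725 × 757 = 548.8 mol/s; ν_B = −2, so ξ = 548.8/2 = 274.4 mol/s.
Outlet amounts (n = n₀ + ν ξ):
  B: 757 − 2(274.4) = 208.2
  A: 0 + 1(274.4) = 274.4
  C: 0 + 1(274.4) = 274.4
  D: 1117 (inert)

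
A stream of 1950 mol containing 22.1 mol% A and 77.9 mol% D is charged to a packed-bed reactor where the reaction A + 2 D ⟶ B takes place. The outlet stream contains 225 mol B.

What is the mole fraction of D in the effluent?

0.713

For B: n = n₀ + 1ξ → 225 = 0 + 1ξ, giving ξ = 225 mol.
Outlet amounts (n = n₀ + ν ξ):
  A: 430.9 − 1(225) = 205.9
  D: 1519 − 2(225) = 1069
  B: 0 + 1(225) = 225
Total out = 1500 mol; y_D = 1069 / 1500 = 0.7127.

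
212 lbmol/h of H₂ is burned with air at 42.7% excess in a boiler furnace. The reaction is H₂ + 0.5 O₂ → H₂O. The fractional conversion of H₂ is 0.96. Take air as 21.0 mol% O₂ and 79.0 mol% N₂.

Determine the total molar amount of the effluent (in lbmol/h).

831 lbmol/h

Stoichiometric O₂ = 0.5 × 212 = 106 lbmol/h; O₂ fed = 106 × 1.427 = 151.3 lbmol/h.
N₂ fed = 151.3 × 79/21 = 569 lbmol/h.
Fuel reacted = 0.96 × 212 → ξ = 203.5 lbmol/h.
Outlet (n = n₀ + ν ξ):
  H₂: 212 − 1(203.5) = 8.48
  O₂: 151.3 − 0.5(203.5) = 49.5
  N₂: 569 (inert)
  H₂O: 0 + 1(203.5) = 203.5
Total out = 8.48 + 49.5 + 569 + 203.5 = 830.5 lbmol/h.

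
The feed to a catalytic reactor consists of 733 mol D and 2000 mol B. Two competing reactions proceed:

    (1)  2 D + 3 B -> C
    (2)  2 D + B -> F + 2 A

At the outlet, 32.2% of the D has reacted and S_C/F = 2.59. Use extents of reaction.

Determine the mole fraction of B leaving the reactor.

0.715

Conversion of D: D consumed = 0.322 × 733 = 236 mol = 2ξ₁ + 2ξ₂.
Selectivity: 1ξ₁ / (1ξ₂) = 2.59 → ξ₁ = 2.59 ξ₂.
Substitute: (2·2.59 + 2) ξ₂ = 236 → ξ₂ = 32.87 mol, ξ₁ = 85.14 mol.
Outlet amounts (n = n₀ + Σ ν·ξ):
  D: 733 − 2(85.14) − 2(32.87) = 497
  B: 2000 − 3(85.14) − 1(32.87) = 1712
  C: 0 + 1(85.14) = 85.14
  F: 0 + 1(32.87) = 32.87
  A: 0 + 2(32.87) = 65.75
Total out = 2392 mol; y_B = 1712 / 2392 = 0.7155.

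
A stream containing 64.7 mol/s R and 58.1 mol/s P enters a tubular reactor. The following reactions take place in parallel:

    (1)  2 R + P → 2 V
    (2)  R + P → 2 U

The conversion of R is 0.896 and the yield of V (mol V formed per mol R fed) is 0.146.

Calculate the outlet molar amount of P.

4.85 mol/s

Yield of V: 2ξ₁ / 64.7 = 0.146 → ξ₁ = 4.723 mol/s.
Conversion of R: 2ξ₁ + 1ξ₂ = 0.896 × 64.7 = 57.97 → ξ₂ = 48.53 mol/s.
Outlet amounts (n = n₀ + Σ ν·ξ):
  R: 64.7 − 2(4.723) − 1(48.53) = 6.729
  P: 58.1 − 1(4.723) − 1(48.53) = 4.852
  V: 0 + 2(4.723) = 9.446
  U: 0 + 2(48.53) = 97.05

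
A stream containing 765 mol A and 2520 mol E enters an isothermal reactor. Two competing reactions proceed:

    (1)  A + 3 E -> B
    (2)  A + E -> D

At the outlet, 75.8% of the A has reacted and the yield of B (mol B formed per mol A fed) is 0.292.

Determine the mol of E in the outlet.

Yield of B: 1ξ₁ / 765 = 0.292 → ξ₁ = 223.4 mol.
Conversion of A: 1ξ₁ + 1ξ₂ = 0.758 × 765 = 579.9 → ξ₂ = 356.5 mol.
Outlet amounts (n = n₀ + Σ ν·ξ):
  A: 765 − 1(223.4) − 1(356.5) = 185.1
  E: 2520 − 3(223.4) − 1(356.5) = 1493
  B: 0 + 1(223.4) = 223.4
  D: 0 + 1(356.5) = 356.5

1490 mol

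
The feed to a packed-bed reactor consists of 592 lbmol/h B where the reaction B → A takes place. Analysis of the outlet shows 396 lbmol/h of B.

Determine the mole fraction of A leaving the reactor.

0.331

For B: n = n₀ − 1ξ → 396 = 592 − 1ξ, giving ξ = 196 lbmol/h.
Outlet amounts (n = n₀ + ν ξ):
  B: 592 − 1(196) = 396
  A: 0 + 1(196) = 196
Total out = 592 lbmol/h; y_A = 196 / 592 = 0.3311.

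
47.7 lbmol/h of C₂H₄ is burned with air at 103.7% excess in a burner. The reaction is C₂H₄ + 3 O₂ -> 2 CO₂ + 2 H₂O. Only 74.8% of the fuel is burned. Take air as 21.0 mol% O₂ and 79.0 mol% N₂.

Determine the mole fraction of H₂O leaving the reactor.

0.0497

Stoichiometric O₂ = 3 × 47.7 = 143.1 lbmol/h; O₂ fed = 143.1 × 2.037 = 291.5 lbmol/h.
N₂ fed = 291.5 × 79/21 = 1097 lbmol/h.
Fuel reacted = 0.748 × 47.7 → ξ = 35.68 lbmol/h.
Outlet (n = n₀ + ν ξ):
  C₂H₄: 47.7 − 1(35.68) = 12.02
  O₂: 291.5 − 3(35.68) = 184.5
  N₂: 1097 (inert)
  CO₂: 0 + 2(35.68) = 71.36
  H₂O: 0 + 2(35.68) = 71.36
Total out = 1436 lbmol/h; y_H₂O = 71.36 / 1436 = 0.0497.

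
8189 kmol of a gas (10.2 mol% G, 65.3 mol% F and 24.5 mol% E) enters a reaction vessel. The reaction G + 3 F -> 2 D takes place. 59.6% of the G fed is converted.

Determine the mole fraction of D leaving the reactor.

G reacted = 0.596 × 835.3 = 497.8 kmol; ν_G = −1, so ξ = 497.8/1 = 497.8 kmol.
Outlet amounts (n = n₀ + ν ξ):
  G: 835.3 − 1(497.8) = 337.5
  F: 5347 − 3(497.8) = 3854
  D: 0 + 2(497.8) = 995.7
  E: 2006 (inert)
Total out = 7193 kmol; y_D = 995.7 / 7193 = 0.1384.

0.138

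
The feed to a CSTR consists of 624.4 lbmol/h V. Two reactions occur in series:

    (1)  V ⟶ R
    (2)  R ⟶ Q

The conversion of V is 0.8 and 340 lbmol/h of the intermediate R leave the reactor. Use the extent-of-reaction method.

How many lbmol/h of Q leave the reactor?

160 lbmol/h

Conversion of V: V consumed = 1ξ₁ = 0.8 × 624.4 → ξ₁ = 499.5 lbmol/h.
R balance: n_R = 0 + 1ξ₁ − 1ξ₂ = 340 → ξ₂ = (1·499.5 − 340)/1 = 159.5 lbmol/h.
Outlet amounts (n = n₀ + Σ ν·ξ):
  V: 624.4 − 1(499.5) = 124.9
  R: 0 + 1(499.5) − 1(159.5) = 340
  Q: 0 + 1(159.5) = 159.5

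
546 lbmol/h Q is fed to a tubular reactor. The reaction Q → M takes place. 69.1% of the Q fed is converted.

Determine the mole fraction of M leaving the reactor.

0.691

Q reacted = 0.691 × 546 = 377.3 lbmol/h; ν_Q = −1, so ξ = 377.3/1 = 377.3 lbmol/h.
Outlet amounts (n = n₀ + ν ξ):
  Q: 546 − 1(377.3) = 168.7
  M: 0 + 1(377.3) = 377.3
Total out = 546 lbmol/h; y_M = 377.3 / 546 = 0.691.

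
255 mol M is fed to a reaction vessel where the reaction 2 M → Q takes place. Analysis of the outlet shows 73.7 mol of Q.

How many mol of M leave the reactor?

108 mol

For Q: n = n₀ + 1ξ → 73.7 = 0 + 1ξ, giving ξ = 73.7 mol.
Outlet amounts (n = n₀ + ν ξ):
  M: 255 − 2(73.7) = 107.6
  Q: 0 + 1(73.7) = 73.7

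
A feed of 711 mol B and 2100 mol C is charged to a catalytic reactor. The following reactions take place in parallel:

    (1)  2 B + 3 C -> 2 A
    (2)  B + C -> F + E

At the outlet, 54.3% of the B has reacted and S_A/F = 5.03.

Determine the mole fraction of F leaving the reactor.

0.0275

Conversion of B: B consumed = 0.543 × 711 = 386.1 mol = 2ξ₁ + 1ξ₂.
Selectivity: 2ξ₁ / (1ξ₂) = 5.03 → ξ₁ = 2.515 ξ₂.
Substitute: (2·2.515 + 1) ξ₂ = 386.1 → ξ₂ = 64.03 mol, ξ₁ = 161 mol.
Outlet amounts (n = n₀ + Σ ν·ξ):
  B: 711 − 2(161) − 1(64.03) = 324.9
  C: 2100 − 3(161) − 1(64.03) = 1553
  A: 0 + 2(161) = 322
  F: 0 + 1(64.03) = 64.03
  E: 0 + 1(64.03) = 64.03
Total out = 2328 mol; y_F = 64.03 / 2328 = 0.0275.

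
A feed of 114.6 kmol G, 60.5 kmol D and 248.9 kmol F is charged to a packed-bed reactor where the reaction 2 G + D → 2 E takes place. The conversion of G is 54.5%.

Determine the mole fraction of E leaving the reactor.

G reacted = 0.545 × 114.6 = 62.46 kmol; ν_G = −2, so ξ = 62.46/2 = 31.23 kmol.
Outlet amounts (n = n₀ + ν ξ):
  G: 114.6 − 2(31.23) = 52.14
  D: 60.5 − 1(31.23) = 29.27
  E: 0 + 2(31.23) = 62.46
  F: 248.9 (inert)
Total out = 392.8 kmol; y_E = 62.46 / 392.8 = 0.159.

0.159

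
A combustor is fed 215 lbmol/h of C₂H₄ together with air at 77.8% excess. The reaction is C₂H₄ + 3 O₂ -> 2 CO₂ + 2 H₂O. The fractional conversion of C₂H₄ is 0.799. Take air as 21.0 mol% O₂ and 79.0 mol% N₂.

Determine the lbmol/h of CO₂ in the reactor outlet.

Stoichiometric O₂ = 3 × 215 = 645 lbmol/h; O₂ fed = 645 × 1.778 = 1147 lbmol/h.
N₂ fed = 1147 × 79/21 = 4314 lbmol/h.
Fuel reacted = 0.799 × 215 → ξ = 171.8 lbmol/h.
Outlet (n = n₀ + ν ξ):
  C₂H₄: 215 − 1(171.8) = 43.22
  O₂: 1147 − 3(171.8) = 631.5
  N₂: 4314 (inert)
  CO₂: 0 + 2(171.8) = 343.6
  H₂O: 0 + 2(171.8) = 343.6

344 lbmol/h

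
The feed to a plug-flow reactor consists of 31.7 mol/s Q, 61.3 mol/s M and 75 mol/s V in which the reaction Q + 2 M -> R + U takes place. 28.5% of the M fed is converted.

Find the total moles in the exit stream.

159 mol/s

M reacted = 0.285 × 61.3 = 17.47 mol/s; ν_M = −2, so ξ = 17.47/2 = 8.735 mol/s.
Outlet amounts (n = n₀ + ν ξ):
  Q: 31.7 − 1(8.735) = 22.96
  M: 61.3 − 2(8.735) = 43.83
  R: 0 + 1(8.735) = 8.735
  U: 0 + 1(8.735) = 8.735
  V: 75 (inert)
Total out = 22.96 + 43.83 + 8.735 + 8.735 + 75 = 159.3 mol/s.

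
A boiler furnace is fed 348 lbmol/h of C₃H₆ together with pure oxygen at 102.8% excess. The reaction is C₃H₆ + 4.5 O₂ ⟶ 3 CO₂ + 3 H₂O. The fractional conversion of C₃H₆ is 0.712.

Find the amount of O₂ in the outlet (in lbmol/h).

2060 lbmol/h

Stoichiometric O₂ = 4.5 × 348 = 1566 lbmol/h; O₂ fed = 1566 × 2.028 = 3176 lbmol/h.
Fuel reacted = 0.712 × 348 → ξ = 247.8 lbmol/h.
Outlet (n = n₀ + ν ξ):
  C₃H₆: 348 − 1(247.8) = 100.2
  O₂: 3176 − 4.5(247.8) = 2061
  CO₂: 0 + 3(247.8) = 743.3
  H₂O: 0 + 3(247.8) = 743.3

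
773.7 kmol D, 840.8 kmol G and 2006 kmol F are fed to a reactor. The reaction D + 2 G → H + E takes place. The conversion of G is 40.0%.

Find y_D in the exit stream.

0.175

G reacted = 0.4 × 840.8 = 336.3 kmol; ν_G = −2, so ξ = 336.3/2 = 168.2 kmol.
Outlet amounts (n = n₀ + ν ξ):
  D: 773.7 − 1(168.2) = 605.5
  G: 840.8 − 2(168.2) = 504.5
  H: 0 + 1(168.2) = 168.2
  E: 0 + 1(168.2) = 168.2
  F: 2006 (inert)
Total out = 3452 kmol; y_D = 605.5 / 3452 = 0.1754.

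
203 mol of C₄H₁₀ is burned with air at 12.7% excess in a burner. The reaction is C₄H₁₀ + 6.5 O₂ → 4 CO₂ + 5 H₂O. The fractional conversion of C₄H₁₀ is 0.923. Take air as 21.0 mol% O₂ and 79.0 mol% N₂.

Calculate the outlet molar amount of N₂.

5590 mol

Stoichiometric O₂ = 6.5 × 203 = 1320 mol; O₂ fed = 1320 × 1.127 = 1487 mol.
N₂ fed = 1487 × 79/21 = 5594 mol.
Fuel reacted = 0.923 × 203 → ξ = 187.4 mol.
Outlet (n = n₀ + ν ξ):
  C₄H₁₀: 203 − 1(187.4) = 15.63
  O₂: 1487 − 6.5(187.4) = 269.2
  N₂: 5594 (inert)
  CO₂: 0 + 4(187.4) = 749.5
  H₂O: 0 + 5(187.4) = 936.8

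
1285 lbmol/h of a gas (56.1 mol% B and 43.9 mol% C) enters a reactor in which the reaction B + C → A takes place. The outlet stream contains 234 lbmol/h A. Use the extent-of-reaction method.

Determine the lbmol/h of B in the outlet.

For A: n = n₀ + 1ξ → 234 = 0 + 1ξ, giving ξ = 234 lbmol/h.
Outlet amounts (n = n₀ + ν ξ):
  B: 720.9 − 1(234) = 486.9
  C: 564.1 − 1(234) = 330.1
  A: 0 + 1(234) = 234

487 lbmol/h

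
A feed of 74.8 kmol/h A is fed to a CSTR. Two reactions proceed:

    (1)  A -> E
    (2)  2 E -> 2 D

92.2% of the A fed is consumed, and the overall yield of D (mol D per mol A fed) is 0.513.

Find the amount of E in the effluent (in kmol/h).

Conversion of A: A consumed = 1ξ₁ = 0.922 × 74.8 → ξ₁ = 68.97 kmol/h.
Yield of D: 2ξ₂ / 74.8 = 0.513 → ξ₂ = 19.19 kmol/h.
Outlet amounts (n = n₀ + Σ ν·ξ):
  A: 74.8 − 1(68.97) = 5.834
  E: 0 + 1(68.97) − 2(19.19) = 30.59
  D: 0 + 2(19.19) = 38.37

30.6 kmol/h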